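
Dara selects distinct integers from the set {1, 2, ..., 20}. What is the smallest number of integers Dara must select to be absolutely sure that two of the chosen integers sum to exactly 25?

13

A set avoiding the sum 25 can contain at most one of each pair {x, 25−x}, plus the 4 elements whose complement lies outside the range.
The integers 1, …, 12 (12 of them) are such a set: any two sum to at least 1+2 = 3 and at most 11+12 = 23 < 25.
Pigeonhole: any 13th integer completes one of the 8 pairs, so 13 choices force a sum of 25.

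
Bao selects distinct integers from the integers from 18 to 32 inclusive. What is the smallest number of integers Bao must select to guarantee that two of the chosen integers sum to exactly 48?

10

A set avoiding the sum 48 can contain at most one of each pair {x, 48−x}, plus the 3 elements whose complement lies outside the range or equal to its own complement.
The integers 24, …, 32 (9 of them) are such a set: any two sum to at least 24+25 = 49 > 48.
Any 10th integer completes one of the 6 pairs, so 10 choices force a sum of 48.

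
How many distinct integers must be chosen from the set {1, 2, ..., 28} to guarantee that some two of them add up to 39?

20

Two chosen integers sum to 39 exactly when both halves of some pair {x, 39−x} with 11 ≤ x ≤ 39−x ≤ 28 are chosen — 9 such pairs.
The remaining 10 elements (those with no distinct partner in range) can never complete a 39-sum, so the worst case takes all of them and one from each pair: 10 + 9 = 19.
The 20th integer has to be the second member of some pair, so 19 + 1 = 20.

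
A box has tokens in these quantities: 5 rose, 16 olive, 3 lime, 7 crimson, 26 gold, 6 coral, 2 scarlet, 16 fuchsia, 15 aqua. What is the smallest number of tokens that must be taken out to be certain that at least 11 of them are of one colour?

Pigeonhole: put each drawn token into a box by colour. The largest draw with every box below 11 takes min(count, 10) from each colour; colours with fewer than 10 contribute all they have.
Σ min(cᵢ, 10) = 5 + 10 + 3 + 7 + 10 + 6 + 2 + 10 + 10 = 63.
Draw number 63 + 1 = 64 must push one box to 11.

64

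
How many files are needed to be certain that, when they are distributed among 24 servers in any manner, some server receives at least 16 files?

With 360 files one could put exactly 15 in each of the 24 servers, and no server would reach 16.
One more file must land in a server that already has 15, giving it 16.
So 24 × 15 + 1 = 361 files are required.

361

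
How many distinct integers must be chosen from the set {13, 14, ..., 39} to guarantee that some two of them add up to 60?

Two chosen integers sum to 60 exactly when both halves of some pair {x, 60−x} with 21 ≤ x ≤ 60−x ≤ 39 are chosen — 9 such pairs.
The remaining 9 elements (those with no distinct partner in range) can never complete a 60-sum, so the worst case takes all of them and one from each pair: 9 + 9 = 18.
The 19th integer has to be the second member of some pair, so 18 + 1 = 19.

19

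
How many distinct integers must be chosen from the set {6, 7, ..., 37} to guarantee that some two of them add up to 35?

Two chosen integers sum to 35 exactly when both halves of some pair {x, 35−x} with 6 ≤ x ≤ 35−x ≤ 29 are chosen — 12 such pairs.
The remaining 8 elements (those with no distinct partner in range) can never complete a 35-sum, so the worst case takes all of them and one from each pair: 8 + 12 = 20.
By pigeonhole, the 21st integer has to be the second member of some pair, so 20 + 1 = 21.

21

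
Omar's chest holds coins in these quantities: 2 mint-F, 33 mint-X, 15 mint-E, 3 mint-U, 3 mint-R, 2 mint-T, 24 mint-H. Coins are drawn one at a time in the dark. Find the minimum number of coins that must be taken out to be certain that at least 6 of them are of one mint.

26

An adversary could hand out at most 5 coins per mint (4 mints run out sooner): 2 + 5 + 5 + 3 + 3 + 2 + 5 = 25 coins and still no mint has 6.
One more coin lands in a mint already at 5, so 26 draws are enough and 25 are not.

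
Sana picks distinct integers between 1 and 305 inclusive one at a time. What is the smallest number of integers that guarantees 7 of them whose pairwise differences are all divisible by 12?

Integers whose pairwise differences are multiples of 12 are exactly those sharing a remainder mod 12. The 12 residue classes mod 12 are the pigeonholes.
With 72 integers one could put 6 in each residue class and have no class reach 7.
The 73rd integer pushes some class to 7, so 12·6 + 1 = 73.

73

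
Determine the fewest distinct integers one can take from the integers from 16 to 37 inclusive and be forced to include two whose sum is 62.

Group the elements by complementary pair {x, 62−x}: {25,37}, {26,36}, {27,35}, …, giving 6 two-element pairs, the single value 31 (it cannot pair with itself since the integers are distinct), and 9 integers whose partner 62−x falls outside [16,37].
Pigeonhole: treating each of those 16 groups as a pigeonhole, one can pick one integer per group — 16 integers — with no two summing to 62.
The 17th integer lands in an occupied pair, forcing a sum of 62.

17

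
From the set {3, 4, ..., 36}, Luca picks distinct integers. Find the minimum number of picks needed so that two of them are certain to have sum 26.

Two chosen integers sum to 26 exactly when both halves of some pair {x, 26−x} with 3 ≤ x ≤ 26−x ≤ 23 are chosen — 10 such pairs.
The remaining 14 elements (those with no distinct partner in range) can never complete a 26-sum, so the worst case takes all of them and one from each pair: 14 + 10 = 24.
The 25th integer has to be the second member of some pair, so 24 + 1 = 25.

25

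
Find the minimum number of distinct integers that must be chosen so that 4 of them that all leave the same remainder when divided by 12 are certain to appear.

The 12 residue classes mod 12 are the pigeonholes.
With 36 integers one could put 3 in each residue class and have no class reach 4.
The 37th integer pushes some class to 4, so 12·3 + 1 = 37.

37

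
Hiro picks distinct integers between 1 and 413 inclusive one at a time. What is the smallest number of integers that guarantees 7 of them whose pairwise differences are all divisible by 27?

Integers whose pairwise differences are multiples of 27 are exactly those sharing a remainder mod 27. The 27 residue classes mod 27 are the pigeonholes.
With 162 integers one could put 6 in each residue class and have no class reach 7.
The 163rd integer pushes some class to 7, so 27·6 + 1 = 163.

163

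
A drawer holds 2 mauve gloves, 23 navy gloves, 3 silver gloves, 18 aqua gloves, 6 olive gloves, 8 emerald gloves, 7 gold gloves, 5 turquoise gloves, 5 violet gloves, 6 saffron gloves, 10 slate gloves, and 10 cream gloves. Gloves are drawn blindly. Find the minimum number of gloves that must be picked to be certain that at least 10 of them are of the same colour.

The 12 colours are the holes; the gloves drawn are the pigeons.
To avoid 10 of any one colour, the worst case takes at most 9 of each colour, or every glove of a colour that has fewer than 9.
That gives 2 + 9 + 3 + 9 + 6 + 8 + 7 + 5 + 5 + 6 + 9 + 9 = 78 gloves with no colour reaching 10.
The next glove forces some colour to 10, so 78 + 1 = 79.

79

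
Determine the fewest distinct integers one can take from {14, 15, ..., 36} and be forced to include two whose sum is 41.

17

A set avoiding the sum 41 can contain at most one of each pair {x, 41−x}, plus the 9 elements whose complement lies outside the range.
The integers 21, …, 36 (16 of them) are such a set: any two sum to at least 21+22 = 43 > 41.
Any 17th integer completes one of the 7 pairs, so 17 choices force a sum of 41.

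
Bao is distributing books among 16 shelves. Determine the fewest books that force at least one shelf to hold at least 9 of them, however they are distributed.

129

With 128 books one could put exactly 8 in each of the 16 shelves, and no shelf would reach 9.
By pigeonhole, one more book must land in a shelf that already has 8, giving it 9.
So 16 × 8 + 1 = 129 books are required.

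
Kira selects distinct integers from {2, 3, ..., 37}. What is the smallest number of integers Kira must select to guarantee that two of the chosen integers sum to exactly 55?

A set avoiding the sum 55 can contain at most one of each pair {x, 55−x}, plus the 16 elements whose complement lies outside the range.
The integers 2, …, 27 (26 of them) are such a set: any two sum to at least 2+3 = 5 and at most 26+27 = 53 < 55.
Any 27th integer completes one of the 10 pairs, so 27 choices force a sum of 55.

27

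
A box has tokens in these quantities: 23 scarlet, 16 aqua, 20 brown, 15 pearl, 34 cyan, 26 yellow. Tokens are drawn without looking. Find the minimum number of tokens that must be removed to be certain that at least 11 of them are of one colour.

An adversary could hand out at most 10 tokens per colour: 10 + 10 + 10 + 10 + 10 + 10 = 60 tokens and still no colour has 11.
Pigeonhole: one more token lands in a colour already at 10, so 61 draws are enough and 60 are not.

61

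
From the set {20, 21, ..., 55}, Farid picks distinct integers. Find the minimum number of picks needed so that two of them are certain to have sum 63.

25

A set avoiding the sum 63 can contain at most one of each pair {x, 63−x}, plus the 12 elements whose complement lies outside the range.
The integers 32, …, 55 (24 of them) are such a set: any two sum to at least 32+33 = 65 > 63.
By pigeonhole, any 25th integer completes one of the 12 pairs, so 25 choices force a sum of 63.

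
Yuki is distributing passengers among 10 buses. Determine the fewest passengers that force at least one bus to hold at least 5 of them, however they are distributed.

With 40 passengers one could put exactly 4 in each of the 10 buses, and no bus would reach 5.
One more passenger must land in a bus that already has 4, giving it 5.
So 10 × 4 + 1 = 41 passengers are required.

41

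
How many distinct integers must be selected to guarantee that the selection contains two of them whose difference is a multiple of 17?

18

Integers whose pairwise differences are multiples of 17 are exactly those sharing a remainder mod 17. By pigeonhole, the 17 residue classes mod 17 are the pigeonholes.
With 17 integers one could put 1 in each residue class and have no class reach 2.
The 18th integer pushes some class to 2, so 17·1 + 1 = 18.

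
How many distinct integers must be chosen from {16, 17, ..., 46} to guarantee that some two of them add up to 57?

19

A set avoiding the sum 57 can contain at most one of each pair {x, 57−x}, plus the 5 elements whose complement lies outside the range.
The integers 29, …, 46 (18 of them) are such a set: any two sum to at least 29+30 = 59 > 57.
Any 19th integer completes one of the 13 pairs, so 19 choices force a sum of 57.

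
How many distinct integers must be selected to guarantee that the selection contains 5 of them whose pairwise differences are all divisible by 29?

117

Integers whose pairwise differences are multiples of 29 are exactly those sharing a remainder mod 29. The 29 residue classes mod 29 are the pigeonholes.
With 116 integers one could put 4 in each residue class and have no class reach 5.
The 117th integer pushes some class to 5, so 29·4 + 1 = 117.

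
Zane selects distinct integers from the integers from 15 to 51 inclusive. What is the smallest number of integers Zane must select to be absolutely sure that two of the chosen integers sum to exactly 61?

22

A set avoiding the sum 61 can contain at most one of each pair {x, 61−x}, plus the 5 elements whose complement lies outside the range.
The integers 31, …, 51 (21 of them) are such a set: any two sum to at least 31+32 = 63 > 61.
Any 22nd integer completes one of the 16 pairs, so 22 choices force a sum of 61.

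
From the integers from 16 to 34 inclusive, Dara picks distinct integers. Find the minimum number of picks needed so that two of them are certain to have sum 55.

13

Two chosen integers sum to 55 exactly when both halves of some pair {x, 55−x} with 21 ≤ x ≤ 55−x ≤ 34 are chosen — 7 such pairs.
The remaining 5 elements (those with no distinct partner in range) can never complete a 55-sum, so the worst case takes all of them and one from each pair: 5 + 7 = 12.
Pigeonhole: the 13th integer has to be the second member of some pair, so 12 + 1 = 13.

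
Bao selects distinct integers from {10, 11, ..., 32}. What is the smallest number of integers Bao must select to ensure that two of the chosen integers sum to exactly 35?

Group the elements by complementary pair {x, 35−x}: {10,25}, {11,24}, {12,23}, …, giving 8 two-element pairs and 7 integers whose partner 35−x falls outside [10,32].
By the pigeonhole principle, treating each of those 15 groups as a pigeonhole, one can pick one integer per group — 15 integers — with no two summing to 35.
The 16th integer lands in an occupied pair, forcing a sum of 35.

16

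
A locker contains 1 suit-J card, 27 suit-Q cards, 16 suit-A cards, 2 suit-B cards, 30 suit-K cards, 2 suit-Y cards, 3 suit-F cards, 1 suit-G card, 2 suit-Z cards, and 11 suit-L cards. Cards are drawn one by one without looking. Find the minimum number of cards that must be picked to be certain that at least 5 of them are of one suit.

An adversary could hand out at most 4 cards per suit (6 suits run out sooner): 1 + 4 + 4 + 2 + 4 + 2 + 3 + 1 + 2 + 4 = 27 cards and still no suit has 5.
By pigeonhole, one more card lands in a suit already at 4, so 28 draws are enough and 27 are not.

28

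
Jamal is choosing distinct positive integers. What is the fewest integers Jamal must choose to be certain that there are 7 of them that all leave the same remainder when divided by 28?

169

By pigeonhole, the 28 residue classes mod 28 are the pigeonholes.
With 168 integers one could put 6 in each residue class and have no class reach 7.
The 169th integer pushes some class to 7, so 28·6 + 1 = 169.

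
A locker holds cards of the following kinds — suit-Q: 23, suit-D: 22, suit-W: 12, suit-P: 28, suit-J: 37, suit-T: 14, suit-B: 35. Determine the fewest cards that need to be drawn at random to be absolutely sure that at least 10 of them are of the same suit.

An adversary could hand out at most 9 cards per suit: 9 + 9 + 9 + 9 + 9 + 9 + 9 = 63 cards and still no suit has 10.
By the pigeonhole principle, one more card lands in a suit already at 9, so 64 draws are enough and 63 are not.

64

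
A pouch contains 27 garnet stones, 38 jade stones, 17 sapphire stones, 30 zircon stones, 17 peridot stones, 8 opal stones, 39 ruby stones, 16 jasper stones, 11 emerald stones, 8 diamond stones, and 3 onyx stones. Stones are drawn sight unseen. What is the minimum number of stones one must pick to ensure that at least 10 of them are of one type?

An adversary could hand out at most 9 stones per type (opal, diamond, onyx run out sooner): 9 + 9 + 9 + 9 + 9 + 8 + 9 + 9 + 9 + 8 + 3 = 91 stones and still no type has 10.
By pigeonhole, one more stone lands in a type already at 9, so 92 draws are enough and 91 are not.

92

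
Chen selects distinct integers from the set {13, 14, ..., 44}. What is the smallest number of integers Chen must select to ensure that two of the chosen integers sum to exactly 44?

Two chosen integers sum to 44 exactly when both halves of some pair {x, 44−x} with 13 ≤ x ≤ 44−x ≤ 31 are chosen — 9 such pairs.
The remaining 14 elements (those with no distinct partner in range) can never complete a 44-sum, so the worst case takes all of them and one from each pair: 14 + 9 = 23.
The 24th integer has to be the second member of some pair, so 23 + 1 = 24.

24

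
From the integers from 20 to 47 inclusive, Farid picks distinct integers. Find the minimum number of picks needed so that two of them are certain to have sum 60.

19

Group the elements by complementary pair {x, 60−x}: {20,40}, {21,39}, {22,38}, …, giving 10 two-element pairs, the single value 30 (it cannot pair with itself since the integers are distinct), and 7 integers whose partner 60−x falls outside [20,47].
Treating each of those 18 groups as a pigeonhole, one can pick one integer per group — 18 integers — with no two summing to 60.
The 19th integer lands in an occupied pair, forcing a sum of 60.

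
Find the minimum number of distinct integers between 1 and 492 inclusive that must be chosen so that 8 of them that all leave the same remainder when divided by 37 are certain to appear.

By the pigeonhole principle, the 37 residue classes mod 37 are the pigeonholes.
With 259 integers one could put 7 in each residue class and have no class reach 8.
The 260th integer pushes some class to 8, so 37·7 + 1 = 260.

260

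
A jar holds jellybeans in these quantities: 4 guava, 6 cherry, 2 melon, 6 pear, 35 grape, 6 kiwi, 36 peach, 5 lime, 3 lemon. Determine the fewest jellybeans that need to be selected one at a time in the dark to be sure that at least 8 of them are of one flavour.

By pigeonhole, the 9 flavours are the holes; the jellybeans drawn are the pigeons.
To avoid 8 of any one flavour, the worst case takes at most 7 of each flavour, or every jellybean of a flavour that has fewer than 7.
That gives 4 + 6 + 2 + 6 + 7 + 6 + 7 + 5 + 3 = 46 jellybeans with no flavour reaching 8.
The next jellybean forces some flavour to 8, so 46 + 1 = 47.

47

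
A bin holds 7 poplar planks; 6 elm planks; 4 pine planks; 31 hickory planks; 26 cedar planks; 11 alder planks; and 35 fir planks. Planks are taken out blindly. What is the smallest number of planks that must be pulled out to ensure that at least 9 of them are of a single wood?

By the pigeonhole principle, put each drawn plank into a box by wood. The largest draw with every box below 9 takes min(count, 8) from each wood; woods with fewer than 8 contribute all they have.
Σ min(cᵢ, 8) = 7 + 6 + 4 + 8 + 8 + 8 + 8 = 49.
Draw number 49 + 1 = 50 must push one box to 9.

50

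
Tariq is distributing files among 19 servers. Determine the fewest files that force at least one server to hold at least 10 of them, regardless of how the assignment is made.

172

With 171 files one could put exactly 9 in each of the 19 servers, and no server would reach 10.
One more file must land in a server that already has 9, giving it 10.
So 19 × 9 + 1 = 172 files are required.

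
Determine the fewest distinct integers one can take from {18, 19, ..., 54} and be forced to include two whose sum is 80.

A set avoiding the sum 80 can contain at most one of each pair {x, 80−x}, plus the 9 elements whose complement lies outside the range or equal to its own complement.
The integers 18, …, 40 (23 of them) are such a set: any two sum to at least 18+19 = 37 and at most 39+40 = 79 < 80.
Any 24th integer completes one of the 14 pairs, so 24 choices force a sum of 80.

24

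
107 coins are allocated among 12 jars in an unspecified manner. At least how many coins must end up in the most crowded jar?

9

By pigeonhole, the 12 jars are the holes and the 107 coins are the pigeons.
If every jar held at most 8 coins, the total would be at most 12 × 8 = 96, which is less than 107.
So some jar holds at least ⌈107/12⌉ = 9 coins.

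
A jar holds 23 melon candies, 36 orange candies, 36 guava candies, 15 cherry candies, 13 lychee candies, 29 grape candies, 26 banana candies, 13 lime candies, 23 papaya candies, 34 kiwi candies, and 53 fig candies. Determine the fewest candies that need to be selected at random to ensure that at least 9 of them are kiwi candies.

In the worst case for collecting kiwi candies, every non-kiwi candy comes out first.
There are 23 + 36 + 36 + 15 + 13 + 29 + 26 + 13 + 23 + 53 = 267 non-kiwi candies altogether.
After those, each further candy must be kiwi, so 267 + 9 = 276 draws guarantee 9 kiwi candies.

276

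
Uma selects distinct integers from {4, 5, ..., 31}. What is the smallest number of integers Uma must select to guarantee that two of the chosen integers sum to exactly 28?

A set avoiding the sum 28 can contain at most one of each pair {x, 28−x}, plus the 8 elements whose complement lies outside the range or equal to its own complement.
The integers 14, …, 31 (18 of them) are such a set: any two sum to at least 14+15 = 29 > 28.
By the pigeonhole principle, any 19th integer completes one of the 10 pairs, so 19 choices force a sum of 28.

19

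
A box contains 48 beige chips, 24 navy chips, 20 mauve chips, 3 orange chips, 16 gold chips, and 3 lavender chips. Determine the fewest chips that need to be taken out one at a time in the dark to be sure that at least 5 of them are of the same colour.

By the pigeonhole principle, put each drawn chip into a box by colour. The largest draw with every box below 5 takes min(count, 4) from each colour; colours with fewer than 4 contribute all they have.
Σ min(cᵢ, 4) = 4 + 4 + 4 + 3 + 4 + 3 = 22.
Draw number 22 + 1 = 23 must push one box to 5.

23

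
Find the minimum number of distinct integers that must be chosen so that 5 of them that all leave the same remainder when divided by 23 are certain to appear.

93

By the pigeonhole principle, the 23 residue classes mod 23 are the pigeonholes.
With 92 integers one could put 4 in each residue class and have no class reach 5.
The 93rd integer pushes some class to 5, so 23·4 + 1 = 93.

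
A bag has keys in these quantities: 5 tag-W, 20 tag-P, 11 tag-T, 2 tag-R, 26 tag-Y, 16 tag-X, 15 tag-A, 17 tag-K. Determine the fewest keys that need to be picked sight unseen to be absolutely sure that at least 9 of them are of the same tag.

An adversary could hand out at most 8 keys per tag (tag-W, tag-R run out sooner): 5 + 8 + 8 + 2 + 8 + 8 + 8 + 8 = 55 keys and still no tag has 9.
By the pigeonhole principle, one more key lands in a tag already at 8, so 56 draws are enough and 55 are not.

56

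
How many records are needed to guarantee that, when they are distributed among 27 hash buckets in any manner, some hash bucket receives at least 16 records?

406

With 405 records one could put exactly 15 in each of the 27 hash buckets, and no hash bucket would reach 16.
By pigeonhole, one more record must land in a hash bucket that already has 15, giving it 16.
So 27 × 15 + 1 = 406 records are required.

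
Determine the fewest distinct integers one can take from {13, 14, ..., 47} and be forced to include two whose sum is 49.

24

A set avoiding the sum 49 can contain at most one of each pair {x, 49−x}, plus the 11 elements whose complement lies outside the range.
The integers 25, …, 47 (23 of them) are such a set: any two sum to at least 25+26 = 51 > 49.
By pigeonhole, any 24th integer completes one of the 12 pairs, so 24 choices force a sum of 49.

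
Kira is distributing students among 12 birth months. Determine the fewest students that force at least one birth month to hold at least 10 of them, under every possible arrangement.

With 108 students one could put exactly 9 in each of the 12 birth months, and no birth month would reach 10.
One more student must land in a birth month that already has 9, giving it 10.
So 12 × 9 + 1 = 109 students are required.

109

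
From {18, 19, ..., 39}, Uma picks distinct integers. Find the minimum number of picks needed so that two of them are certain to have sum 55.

Group the elements by complementary pair {x, 55−x}: {18,37}, {19,36}, {20,35}, …, giving 10 two-element pairs and 2 integers whose partner 55−x falls outside [18,39].
Treating each of those 12 groups as a pigeonhole, one can pick one integer per group — 12 integers — with no two summing to 55.
The 13th integer lands in an occupied pair, forcing a sum of 55.

13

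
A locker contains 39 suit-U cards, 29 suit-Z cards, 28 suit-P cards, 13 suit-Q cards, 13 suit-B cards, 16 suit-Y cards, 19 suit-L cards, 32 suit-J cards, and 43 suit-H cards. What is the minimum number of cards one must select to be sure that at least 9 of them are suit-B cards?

228

In the worst case for collecting suit-B cards, every non-suit-B card comes out first.
There are 39 + 29 + 28 + 13 + 16 + 19 + 32 + 43 = 219 non-suit-B cards altogether.
After those, each further card must be suit-B, so 219 + 9 = 228 draws guarantee 9 suit-B cards.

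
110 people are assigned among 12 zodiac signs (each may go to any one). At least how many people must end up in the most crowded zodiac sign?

The 12 zodiac signs are the holes and the 110 people are the pigeons.
If every zodiac sign held at most 9 people, the total would be at most 12 × 9 = 108, which is less than 110.
So some zodiac sign holds at least ⌈110/12⌉ = 10 people.

10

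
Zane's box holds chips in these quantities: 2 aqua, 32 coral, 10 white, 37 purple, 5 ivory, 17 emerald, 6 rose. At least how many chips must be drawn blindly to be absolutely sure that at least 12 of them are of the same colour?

57

The 7 colours are the holes; the chips drawn are the pigeons.
To avoid 12 of any one colour, the worst case takes at most 11 of each colour, or every chip of a colour that has fewer than 11.
That gives 2 + 11 + 10 + 11 + 5 + 11 + 6 = 56 chips with no colour reaching 12.
The next chip forces some colour to 12, so 56 + 1 = 57.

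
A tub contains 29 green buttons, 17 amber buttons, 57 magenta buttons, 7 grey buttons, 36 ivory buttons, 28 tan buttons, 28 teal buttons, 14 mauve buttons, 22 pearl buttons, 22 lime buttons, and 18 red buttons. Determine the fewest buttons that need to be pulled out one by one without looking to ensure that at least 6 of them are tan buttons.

In the worst case for collecting tan buttons, every non-tan button comes out first.
There are 29 + 17 + 57 + 7 + 36 + 28 + 14 + 22 + 22 + 18 = 250 non-tan buttons altogether.
After those, each further button must be tan, so 250 + 6 = 256 draws guarantee 6 tan buttons.

256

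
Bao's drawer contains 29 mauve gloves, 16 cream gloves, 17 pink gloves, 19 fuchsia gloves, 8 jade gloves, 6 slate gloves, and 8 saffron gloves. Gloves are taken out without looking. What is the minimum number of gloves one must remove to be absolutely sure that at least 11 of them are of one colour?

63

Pigeonhole: the 7 colours are the holes; the gloves drawn are the pigeons.
To avoid 11 of any one colour, the worst case takes at most 10 of each colour, or every glove of a colour that has fewer than 10.
That gives 10 + 10 + 10 + 10 + 8 + 6 + 8 = 62 gloves with no colour reaching 11.
The next glove forces some colour to 11, so 62 + 1 = 63.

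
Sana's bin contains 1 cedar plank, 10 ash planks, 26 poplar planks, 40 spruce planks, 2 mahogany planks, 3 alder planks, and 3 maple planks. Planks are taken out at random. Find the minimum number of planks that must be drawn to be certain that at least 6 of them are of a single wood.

An adversary could hand out at most 5 planks per wood (4 woods run out sooner): 1 + 5 + 5 + 5 + 2 + 3 + 3 = 24 planks and still no wood has 6.
One more plank lands in a wood already at 5, so 25 draws are enough and 24 are not.

25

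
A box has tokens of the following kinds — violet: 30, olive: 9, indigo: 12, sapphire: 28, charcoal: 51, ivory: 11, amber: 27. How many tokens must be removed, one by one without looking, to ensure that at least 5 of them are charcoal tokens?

In the worst case for collecting charcoal tokens, every non-charcoal token comes out first.
There are 30 + 9 + 12 + 28 + 11 + 27 = 117 non-charcoal tokens altogether.
After those, each further token must be charcoal, so 117 + 5 = 122 draws guarantee 5 charcoal tokens.

122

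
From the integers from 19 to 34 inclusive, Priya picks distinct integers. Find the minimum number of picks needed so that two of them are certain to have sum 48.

12

Group the elements by complementary pair {x, 48−x}: {19,29}, {20,28}, {21,27}, …, giving 5 two-element pairs, the single value 24 (it cannot pair with itself since the integers are distinct), and 5 integers whose partner 48−x falls outside [19,34].
Treating each of those 11 groups as a pigeonhole, one can pick one integer per group — 11 integers — with no two summing to 48.
The 12th integer lands in an occupied pair, forcing a sum of 48.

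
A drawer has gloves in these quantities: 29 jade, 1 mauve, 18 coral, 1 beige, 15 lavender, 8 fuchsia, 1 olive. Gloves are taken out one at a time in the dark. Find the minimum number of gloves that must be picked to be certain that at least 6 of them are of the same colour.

24

By the pigeonhole principle, the 7 colours are the holes; the gloves drawn are the pigeons.
To avoid 6 of any one colour, the worst case takes at most 5 of each colour, or every glove of a colour that has fewer than 5.
That gives 5 + 1 + 5 + 1 + 5 + 5 + 1 = 23 gloves with no colour reaching 6.
The next glove forces some colour to 6, so 23 + 1 = 24.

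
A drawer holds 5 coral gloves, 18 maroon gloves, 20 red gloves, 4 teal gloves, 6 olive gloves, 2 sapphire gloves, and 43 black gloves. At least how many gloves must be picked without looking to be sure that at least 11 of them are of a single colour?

48

The 7 colours are the holes; the gloves drawn are the pigeons.
To avoid 11 of any one colour, the worst case takes at most 10 of each colour, or every glove of a colour that has fewer than 10.
That gives 5 + 10 + 10 + 4 + 6 + 2 + 10 = 47 gloves with no colour reaching 11.
The next glove forces some colour to 11, so 47 + 1 = 48.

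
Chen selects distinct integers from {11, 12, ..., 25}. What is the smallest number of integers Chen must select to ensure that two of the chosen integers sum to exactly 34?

10

Two chosen integers sum to 34 exactly when both halves of some pair {x, 34−x} with 11 ≤ x ≤ 34−x ≤ 23 are chosen — 6 such pairs.
The remaining 3 elements (those with no distinct partner in range) can never complete a 34-sum, so the worst case takes all of them and one from each pair: 3 + 6 = 9.
By pigeonhole, the 10th integer has to be the second member of some pair, so 9 + 1 = 10.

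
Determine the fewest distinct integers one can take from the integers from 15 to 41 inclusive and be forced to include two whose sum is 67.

Two chosen integers sum to 67 exactly when both halves of some pair {x, 67−x} with 26 ≤ x ≤ 67−x ≤ 41 are chosen — 8 such pairs.
The remaining 11 elements (those with no distinct partner in range) can never complete a 67-sum, so the worst case takes all of them and one from each pair: 11 + 8 = 19.
By the pigeonhole principle, the 20th integer has to be the second member of some pair, so 19 + 1 = 20.

20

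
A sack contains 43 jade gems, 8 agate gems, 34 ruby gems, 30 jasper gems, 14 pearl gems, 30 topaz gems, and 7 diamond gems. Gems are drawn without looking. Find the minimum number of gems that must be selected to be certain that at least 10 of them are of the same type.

61

An adversary could hand out at most 9 gems per type (agate, diamond run out sooner): 9 + 8 + 9 + 9 + 9 + 9 + 7 = 60 gems and still no type has 10.
By the pigeonhole principle, one more gem lands in a type already at 9, so 61 draws are enough and 60 are not.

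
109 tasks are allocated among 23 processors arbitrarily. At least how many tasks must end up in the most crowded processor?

5

The 23 processors are the holes and the 109 tasks are the pigeons.
If every processor held at most 4 tasks, the total would be at most 23 × 4 = 92, which is less than 109.
So some processor holds at least ⌈109/23⌉ = 5 tasks.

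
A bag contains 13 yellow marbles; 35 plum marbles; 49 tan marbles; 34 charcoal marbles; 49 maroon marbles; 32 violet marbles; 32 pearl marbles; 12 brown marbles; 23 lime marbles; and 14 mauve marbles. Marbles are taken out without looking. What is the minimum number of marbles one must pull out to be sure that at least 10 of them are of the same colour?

An adversary could hand out at most 9 marbles per colour: 9 + 9 + 9 + 9 + 9 + 9 + 9 + 9 + 9 + 9 = 90 marbles and still no colour has 10.
Pigeonhole: one more marble lands in a colour already at 9, so 91 draws are enough and 90 are not.

91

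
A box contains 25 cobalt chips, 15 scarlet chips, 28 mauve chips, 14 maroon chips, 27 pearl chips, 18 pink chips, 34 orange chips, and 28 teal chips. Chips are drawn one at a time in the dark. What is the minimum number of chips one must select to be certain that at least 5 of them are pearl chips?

167

In the worst case for collecting pearl chips, every non-pearl chip comes out first.
There are 25 + 15 + 28 + 14 + 18 + 34 + 28 = 162 non-pearl chips altogether.
After those, each further chip must be pearl, so 162 + 5 = 167 draws guarantee 5 pearl chips.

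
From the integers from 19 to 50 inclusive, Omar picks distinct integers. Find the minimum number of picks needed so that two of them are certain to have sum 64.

A set avoiding the sum 64 can contain at most one of each pair {x, 64−x}, plus the 6 elements whose complement lies outside the range or equal to its own complement.
The integers 32, …, 50 (19 of them) are such a set: any two sum to at least 32+33 = 65 > 64.
Any 20th integer completes one of the 13 pairs, so 20 choices force a sum of 64.

20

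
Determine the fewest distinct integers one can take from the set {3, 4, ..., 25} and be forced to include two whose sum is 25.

14

A set avoiding the sum 25 can contain at most one of each pair {x, 25−x}, plus the 3 elements whose complement lies outside the range.
The integers 13, …, 25 (13 of them) are such a set: any two sum to at least 13+14 = 27 > 25.
Any 14th integer completes one of the 10 pairs, so 14 choices force a sum of 25.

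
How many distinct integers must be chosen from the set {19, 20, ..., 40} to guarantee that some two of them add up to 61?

13

A set avoiding the sum 61 can contain at most one of each pair {x, 61−x}, plus the 2 elements whose complement lies outside the range.
The integers 19, …, 30 (12 of them) are such a set: any two sum to at least 19+20 = 39 and at most 29+30 = 59 < 61.
By the pigeonhole principle, any 13th integer completes one of the 10 pairs, so 13 choices force a sum of 61.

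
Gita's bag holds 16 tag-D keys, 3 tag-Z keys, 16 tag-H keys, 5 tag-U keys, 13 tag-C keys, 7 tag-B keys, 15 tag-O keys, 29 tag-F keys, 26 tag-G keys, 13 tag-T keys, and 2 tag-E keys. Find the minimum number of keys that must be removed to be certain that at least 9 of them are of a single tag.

74

Put each drawn key into a box by tag. The largest draw with every box below 9 takes min(count, 8) from each tag; tags with fewer than 8 contribute all they have.
Σ min(cᵢ, 8) = 8 + 3 + 8 + 5 + 8 + 7 + 8 + 8 + 8 + 8 + 2 = 73.
Draw number 73 + 1 = 74 must push one box to 9.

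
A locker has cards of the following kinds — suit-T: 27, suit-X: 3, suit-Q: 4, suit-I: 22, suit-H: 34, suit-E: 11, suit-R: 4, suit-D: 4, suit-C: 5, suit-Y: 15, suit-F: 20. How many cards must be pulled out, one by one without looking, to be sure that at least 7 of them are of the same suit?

57

An adversary could hand out at most 6 cards per suit (5 suits run out sooner): 6 + 3 + 4 + 6 + 6 + 6 + 4 + 4 + 5 + 6 + 6 = 56 cards and still no suit has 7.
By pigeonhole, one more card lands in a suit already at 6, so 57 draws are enough and 56 are not.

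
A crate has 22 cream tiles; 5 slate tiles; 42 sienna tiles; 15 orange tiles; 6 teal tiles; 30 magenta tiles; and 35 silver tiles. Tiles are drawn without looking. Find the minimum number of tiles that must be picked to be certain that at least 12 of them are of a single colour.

By pigeonhole, put each drawn tile into a box by colour. The largest draw with every box below 12 takes min(count, 11) from each colour; colours with fewer than 11 contribute all they have.
Σ min(cᵢ, 11) = 11 + 5 + 11 + 11 + 6 + 11 + 11 = 66.
Draw number 66 + 1 = 67 must push one box to 12.

67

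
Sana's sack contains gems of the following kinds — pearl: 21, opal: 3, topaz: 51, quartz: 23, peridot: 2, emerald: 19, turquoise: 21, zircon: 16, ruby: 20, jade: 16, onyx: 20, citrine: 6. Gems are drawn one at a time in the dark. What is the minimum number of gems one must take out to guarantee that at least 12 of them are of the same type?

111

Put each drawn gem into a box by type. The largest draw with every box below 12 takes min(count, 11) from each type; types with fewer than 11 contribute all they have.
Σ min(cᵢ, 11) = 11 + 3 + 11 + 11 + 2 + 11 + 11 + 11 + 11 + 11 + 11 + 6 = 110.
Draw number 110 + 1 = 111 must push one box to 12.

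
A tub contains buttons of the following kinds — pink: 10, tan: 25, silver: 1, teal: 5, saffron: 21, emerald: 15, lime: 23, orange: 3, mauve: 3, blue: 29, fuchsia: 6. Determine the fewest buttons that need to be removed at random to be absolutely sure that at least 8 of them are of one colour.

An adversary could hand out at most 7 buttons per colour (5 colours run out sooner): 7 + 7 + 1 + 5 + 7 + 7 + 7 + 3 + 3 + 7 + 6 = 60 buttons and still no colour has 8.
By the pigeonhole principle, one more button lands in a colour already at 7, so 61 draws are enough and 60 are not.

61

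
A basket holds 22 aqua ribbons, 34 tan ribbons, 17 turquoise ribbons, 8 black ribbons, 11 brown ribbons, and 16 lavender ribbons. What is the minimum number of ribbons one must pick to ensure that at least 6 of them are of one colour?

Put each drawn ribbon into a box by colour. The largest draw with every box below 6 takes min(count, 5) from each colour.
Σ min(cᵢ, 5) = 5 + 5 + 5 + 5 + 5 + 5 = 30.
Draw number 30 + 1 = 31 must push one box to 6.

31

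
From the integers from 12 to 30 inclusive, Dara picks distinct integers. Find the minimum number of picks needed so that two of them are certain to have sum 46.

A set avoiding the sum 46 can contain at most one of each pair {x, 46−x}, plus the 5 elements whose complement lies outside the range or equal to its own complement.
The integers 12, …, 23 (12 of them) are such a set: any two sum to at least 12+13 = 25 and at most 22+23 = 45 < 46.
Any 13th integer completes one of the 7 pairs, so 13 choices force a sum of 46.

13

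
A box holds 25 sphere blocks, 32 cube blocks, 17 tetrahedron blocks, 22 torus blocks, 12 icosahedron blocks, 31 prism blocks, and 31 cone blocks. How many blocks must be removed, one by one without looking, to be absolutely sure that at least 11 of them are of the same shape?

Pigeonhole: put each drawn block into a box by shape. The largest draw with every box below 11 takes min(count, 10) from each shape.
Σ min(cᵢ, 10) = 10 + 10 + 10 + 10 + 10 + 10 + 10 = 70.
Draw number 70 + 1 = 71 must push one box to 11.

71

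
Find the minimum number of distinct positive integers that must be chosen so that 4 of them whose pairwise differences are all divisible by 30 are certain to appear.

Integers whose pairwise differences are multiples of 30 are exactly those sharing a remainder mod 30. The 30 residue classes mod 30 are the pigeonholes.
With 90 integers one could put 3 in each residue class and have no class reach 4.
The 91st integer pushes some class to 4, so 30·3 + 1 = 91.

91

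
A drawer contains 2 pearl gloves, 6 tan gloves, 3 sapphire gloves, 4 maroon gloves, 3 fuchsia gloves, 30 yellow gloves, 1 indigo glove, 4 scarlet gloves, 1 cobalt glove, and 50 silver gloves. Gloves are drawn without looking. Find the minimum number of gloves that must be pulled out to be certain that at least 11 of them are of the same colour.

45

An adversary could hand out at most 10 gloves per colour (8 colours run out sooner): 2 + 6 + 3 + 4 + 3 + 10 + 1 + 4 + 1 + 10 = 44 gloves and still no colour has 11.
Pigeonhole: one more glove lands in a colour already at 10, so 45 draws are enough and 44 are not.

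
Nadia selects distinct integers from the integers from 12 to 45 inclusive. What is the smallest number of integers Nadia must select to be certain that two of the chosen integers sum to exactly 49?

22

A set avoiding the sum 49 can contain at most one of each pair {x, 49−x}, plus the 8 elements whose complement lies outside the range.
The integers 25, …, 45 (21 of them) are such a set: any two sum to at least 25+26 = 51 > 49.
Pigeonhole: any 22nd integer completes one of the 13 pairs, so 22 choices force a sum of 49.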